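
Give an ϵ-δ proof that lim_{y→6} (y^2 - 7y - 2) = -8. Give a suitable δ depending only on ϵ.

δ = min(1, ϵ/8)

Let ϵ > 0 be given. We want δ > 0 such that 0 < |y − 6| < δ implies |(y^2 - 7y - 2) + 8| < ϵ.
(y^2 - 7y - 2) + 8 = y^2 - 7y + 6 = (y − 6)(y - 1).
So |(y^2 - 7y - 2) + 8| = |y − 6|·|y - 1|.
Assume first that |y − 6| < 1, so |y| < 7. Then |y - 1| ≤ 7 + 1 = 8.
Hence |(y^2 - 7y - 2) + 8| ≤ 8|y − 6| < ϵ provided |y − 6| < ϵ/8.
Choosing δ = min(1, ϵ/8) ensures both conditions, hence |(y^2 - 7y - 2) + 8| < ϵ.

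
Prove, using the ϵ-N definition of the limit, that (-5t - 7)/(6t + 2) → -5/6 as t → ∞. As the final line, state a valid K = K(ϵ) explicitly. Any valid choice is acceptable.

Suppose ϵ > 0. We seek K > 0 such that t > K implies |(-5t - 7)/(6t + 2) + 5/6| < ϵ.
(-5t - 7)/(6t + 2) + 5/6 = (6(-5t - 7) − (-5)(6t + 2)) / (6(6t + 2)) = -32/(6(6t + 2)).
For t > 0 we have 6t + 2 > 6t, so |(-5t - 7)/(6t + 2) + 5/6| = 32/(6(6t + 2)) < 32/(6·6t) = (8/9)/t.
Thus |(-5t - 7)/(6t + 2) + 5/6| < ϵ whenever t > (8/9)/ϵ.
Take K = (8/9)/ϵ. If t > K then |(-5t - 7)/(6t + 2) + 5/6| < (8/9)/t < ϵ.

K = (8/9)/ϵ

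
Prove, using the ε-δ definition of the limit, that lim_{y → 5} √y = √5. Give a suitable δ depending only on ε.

δ = min(5, √5·ε)

Let ε > 0 be given. We want δ > 0 such that 0 < |y − 5| < δ implies |√y − √5| < ε.
Multiplying by the conjugate, |√y − √5| = |y − 5|/(√y + √5).
Restrict δ ≤ 5 so that |y − 5| < 5 forces y > 0, and then √y + √5 > √5.
Hence |√y − √5| < |y − 5|/√5, which is < ε once |y − 5| < √5·ε.
Take δ = min(5, √5·ε). If 0 < |y − 5| < δ then y > 0 and |√y − √5| < |y − 5|/√5 < ε.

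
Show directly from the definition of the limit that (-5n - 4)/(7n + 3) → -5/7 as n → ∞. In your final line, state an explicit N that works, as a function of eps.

Let eps > 0 be given. For n ≥ 1, |(-5n - 4)/(7n + 3) + 5/7| = |-13|/(7(7n + 3)) = 13/(7(7n + 3)).
Since 7n + 3 ≥ 7n for n ≥ 1, this is ≤ 13/(7·7n) = (13/49)/n.
So |(-5n - 4)/(7n + 3) + 5/7| < eps whenever n > (13/49)/eps.
Take N = (13/49)/eps. If n > N then |(-5n - 4)/(7n + 3) + 5/7| ≤ (13/49)/n < eps.

N = (13/49)/eps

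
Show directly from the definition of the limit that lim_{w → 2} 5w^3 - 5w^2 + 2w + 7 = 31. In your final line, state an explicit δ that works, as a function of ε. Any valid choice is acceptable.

Suppose ε > 0. We want δ > 0 such that 0 < |w − 2| < δ implies |(5w^3 - 5w^2 + 2w + 7) − 31| < ε.
(5w^3 - 5w^2 + 2w + 7) − 31 = 5w^3 - 5w^2 + 2w - 24 = (w − 2)(5w^2 + 5w + 12).
So |(5w^3 - 5w^2 + 2w + 7) − 31| = |w − 2|·|5w^2 + 5w + 12|.
Require δ ≤ 1. Then |w − 2| < 1 gives |w| < 3, and by the triangle inequality |5w^2 + 5w + 12| ≤ 5·3^2 + 5·3 + 12 = 72.
Hence |(5w^3 - 5w^2 + 2w + 7) − 31| ≤ 72|w − 2| < ε provided |w − 2| < ε/72.
Choosing δ = min(1, ε/72) ensures both conditions, hence |(5w^3 - 5w^2 + 2w + 7) − 31| < ε.

δ = min(1, ε/72)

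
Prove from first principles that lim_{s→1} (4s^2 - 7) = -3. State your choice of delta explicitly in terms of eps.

Suppose eps > 0. We want delta > 0 such that 0 < |s − 1| < delta implies |(4s^2 - 7) + 3| < eps.
(4s^2 - 7) + 3 = 4s^2 - 4 = (s − 1)(4s + 4).
So |(4s^2 - 7) + 3| = |s − 1|·|4s + 4|.
Require delta ≤ 2. Then |s − 1| < 2 gives |s| < 3, and by the triangle inequality |4s + 4| ≤ 4·3 + 4 = 16.
Hence |(4s^2 - 7) + 3| ≤ 16|s − 1| < eps provided |s − 1| < eps/16.
Choosing delta = min(2, eps/16) ensures both conditions, hence |(4s^2 - 7) + 3| < eps.

delta = min(2, eps/16)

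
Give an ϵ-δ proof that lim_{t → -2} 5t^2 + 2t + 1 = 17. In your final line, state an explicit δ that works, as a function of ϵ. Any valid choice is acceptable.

Suppose ϵ > 0. We want δ > 0 such that 0 < |t + 2| < δ implies |(5t^2 + 2t + 1) − 17| < ϵ.
(5t^2 + 2t + 1) − 17 = 5t^2 + 2t - 16 = (t + 2)(5t - 8).
So |(5t^2 + 2t + 1) − 17| = |t + 2|·|5t - 8|.
Assume first that |t + 2| < 1, so |t| < 3. Then |5t - 8| ≤ 5·3 + 8 = 23.
Hence |(5t^2 + 2t + 1) − 17| ≤ 23|t + 2| < ϵ provided |t + 2| < ϵ/23.
Choosing δ = min(1, ϵ/23) ensures both conditions, hence |(5t^2 + 2t + 1) − 17| < ϵ.

δ = min(1, ϵ/23)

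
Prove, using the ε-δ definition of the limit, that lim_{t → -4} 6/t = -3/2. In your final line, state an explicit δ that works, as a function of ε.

Let ε > 0. We seek δ > 0 such that 0 < |t + 4| < δ implies |6/t + 3/2| < ε.
|6/t + 3/2| = 6·|-4 − t|/(4·|t|) = 6|t + 4|/(4|t|).
Restrict δ ≤ 2. Then |t + 4| < 2 gives |t| > 2, so 4|t| > 8.
Then |6/t + 3/2| < 6|t + 4|/8, which is < ε when |t + 4| < (4/3)ε.
Take δ = min(2, (4/3)ε). Then 0 < |t + 4| < δ gives both |t + 4| < 2 and |t + 4| < (4/3)ε, so |6/t + 3/2| < ε.

δ = min(2, (4/3)ε)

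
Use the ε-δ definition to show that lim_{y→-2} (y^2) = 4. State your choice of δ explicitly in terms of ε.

Let ε > 0 be given. We seek δ > 0 with 0 < |y + 2| < δ ⇒ |y^2 − 4| < ε.
Factor: y^2 − 4 = (y + 2)(y - 2), so |y^2 − 4| = |y + 2|·|y - 2|.
Impose δ ≤ 1 so that |y| < 3; then |y - 2| ≤ 5.
Hence |y^2 − 4| ≤ 5|y + 2|, which is < ε once |y + 2| < ε/5.
Take δ = min(1, ε/5). If 0 < |y + 2| < δ then both bounds hold and |y^2 − 4| ≤ 5|y + 2| < 5·(ε/5) = ε.

δ = min(1, ε/5)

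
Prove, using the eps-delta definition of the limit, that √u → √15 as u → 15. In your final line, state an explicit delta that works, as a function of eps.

Fix eps > 0. We want delta > 0 such that 0 < |u − 15| < delta implies |√u − √15| < eps.
Rationalise: √u − √15 = (u − 15)/(√u + √15), so |√u − √15| = |u − 15|/(√u + √15).
Restrict delta ≤ 15 so that |u − 15| < 15 forces u > 0, and then √u + √15 > √15.
Hence |√u − √15| < |u − 15|/√15, which is < eps once |u − 15| < √15·eps.
Take delta = min(15, √15·eps). If 0 < |u − 15| < delta then u > 0 and |√u − √15| < |u − 15|/√15 < eps.

delta = min(15, √15·eps)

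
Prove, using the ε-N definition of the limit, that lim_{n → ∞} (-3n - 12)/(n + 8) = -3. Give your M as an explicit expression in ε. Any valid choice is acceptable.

Let ε > 0. For n ≥ 1, |(-3n - 12)/(n + 8) + 3| = |12|/((n + 8)) = 12/((n + 8)).
Since n + 8 ≥ n for n ≥ 1, this is ≤ 12/(n) = 12/n.
So |(-3n - 12)/(n + 8) + 3| < ε whenever n > 12/ε.
Take M = 12/ε. If n > M then |(-3n - 12)/(n + 8) + 3| ≤ 12/n < ε.

M = 12/ε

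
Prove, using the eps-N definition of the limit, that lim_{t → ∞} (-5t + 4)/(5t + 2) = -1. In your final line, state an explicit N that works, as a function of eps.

Suppose eps > 0. We seek N > 0 such that t > N implies |(-5t + 4)/(5t + 2) + 1| < eps.
(-5t + 4)/(5t + 2) + 1 = (5(-5t + 4) − (-5)(5t + 2)) / (5(5t + 2)) = 30/(5(5t + 2)).
For t > 0 we have 5t + 2 > 5t, so |(-5t + 4)/(5t + 2) + 1| = 30/(5(5t + 2)) < 30/(5·5t) = (6/5)/t.
Thus |(-5t + 4)/(5t + 2) + 1| < eps whenever t > (6/5)/eps.
Take N = (6/5)/eps. If t > N then |(-5t + 4)/(5t + 2) + 1| < (6/5)/t < eps.

N = (6/5)/eps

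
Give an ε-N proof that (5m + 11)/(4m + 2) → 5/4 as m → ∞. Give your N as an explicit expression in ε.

N = (17/8)/ε

Let ε > 0 be given. For m ≥ 1, |(5m + 11)/(4m + 2) − (5/4)| = |34|/(4(4m + 2)) = 34/(4(4m + 2)).
Since 4m + 2 ≥ 4m for m ≥ 1, this is ≤ 34/(4·4m) = (17/8)/m.
So |(5m + 11)/(4m + 2) − (5/4)| < ε whenever m > (17/8)/ε.
Take N = (17/8)/ε. If m > N then |(5m + 11)/(4m + 2) − (5/4)| ≤ (17/8)/m < ε.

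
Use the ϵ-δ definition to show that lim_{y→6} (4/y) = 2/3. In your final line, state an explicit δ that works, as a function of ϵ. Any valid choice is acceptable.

Let ϵ > 0. We seek δ > 0 such that 0 < |y − 6| < δ implies |4/y − (2/3)| < ϵ.
|4/y − (2/3)| = 4·|6 − y|/(6·|y|) = 4|y − 6|/(6|y|).
Restrict δ ≤ 3. Then |y − 6| < 3 gives |y| > 3, so 6|y| > 18.
Then |4/y − (2/3)| < 4|y − 6|/18, which is < ϵ when |y − 6| < (9/2)ϵ.
Take δ = min(3, (9/2)ϵ). Then 0 < |y − 6| < δ gives both |y − 6| < 3 and |y − 6| < (9/2)ϵ, so |4/y − (2/3)| < ϵ.

δ = min(3, (9/2)ϵ)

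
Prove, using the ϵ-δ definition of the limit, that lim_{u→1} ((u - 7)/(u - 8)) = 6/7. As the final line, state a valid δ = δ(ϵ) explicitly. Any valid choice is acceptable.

δ = min(7/2, (49/2)ϵ)

Let ϵ > 0 be given. We want δ > 0 with 0 < |u − 1| < δ ⇒ |(u - 7)/(u - 8) − (6/7)| < ϵ.
Combining over a common denominator, (u - 7)/(u - 8) − (6/7) = [(u - 7)·(-7) − (-6)·(u - 8)] / [(-7)·(u - 8)] = -1(u − 1) / ((-7)(u - 8)).
So |(u - 7)/(u - 8) − (6/7)| = |u − 1| / (7·|u − 8|).
Require δ ≤ 7/2, so |u − 8| ≥ |-7| − |u − 1| > 7 − 7/2 = 7/2.
Hence |(u - 7)/(u - 8) − (6/7)| < |u − 1|/(7·(7/2)) = (2/49)|u − 1|, which is < ϵ once |u − 1| < (49/2)ϵ.
Take δ = min(7/2, (49/2)ϵ). Then 0 < |u − 1| < δ forces both bounds, so |(u - 7)/(u - 8) − (6/7)| < ϵ.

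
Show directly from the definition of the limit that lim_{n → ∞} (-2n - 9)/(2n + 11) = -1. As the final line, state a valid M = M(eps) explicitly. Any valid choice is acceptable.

Suppose eps > 0. For n ≥ 1, |(-2n - 9)/(2n + 11) + 1| = |4|/(2(2n + 11)) = 4/(2(2n + 11)).
Since 2n + 11 ≥ 2n for n ≥ 1, this is ≤ 4/(2·2n) = 1/n.
So |(-2n - 9)/(2n + 11) + 1| < eps whenever n > 1/eps.
Take M = 1/eps. If n > M then |(-2n - 9)/(2n + 11) + 1| ≤ 1/n < eps.

M = 1/eps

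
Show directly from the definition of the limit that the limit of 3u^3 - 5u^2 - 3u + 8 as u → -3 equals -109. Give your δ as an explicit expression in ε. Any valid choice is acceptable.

Let ε > 0 be given. We want δ > 0 such that 0 < |u + 3| < δ implies |(3u^3 - 5u^2 - 3u + 8) + 109| < ε.
(3u^3 - 5u^2 - 3u + 8) + 109 = 3u^3 - 5u^2 - 3u + 117 = (u + 3)(3u^2 - 14u + 39).
So |(3u^3 - 5u^2 - 3u + 8) + 109| = |u + 3|·|3u^2 - 14u + 39|.
Require δ ≤ 1. Then |u + 3| < 1 gives |u| < 4, and by the triangle inequality |3u^2 - 14u + 39| ≤ 3·4^2 + 14·4 + 39 = 143.
Hence |(3u^3 - 5u^2 - 3u + 8) + 109| ≤ 143|u + 3| < ε provided |u + 3| < ε/143.
Take δ = min(1, ε/143). Then 0 < |u + 3| < δ gives both |u + 3| < 1 and |u + 3| < ε/143, so |(3u^3 - 5u^2 - 3u + 8) + 109| < ε.

δ = min(1, ε/143)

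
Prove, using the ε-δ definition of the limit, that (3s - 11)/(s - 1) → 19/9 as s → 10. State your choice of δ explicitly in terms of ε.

Fix ε > 0. We want δ > 0 with 0 < |s − 10| < δ ⇒ |(3s - 11)/(s - 1) − (19/9)| < ε.
Combining over a common denominator, (3s - 11)/(s - 1) − (19/9) = [(3s - 11)·9 − 19·(s - 1)] / [9·(s - 1)] = 8(s − 10) / (9(s - 1)).
So |(3s - 11)/(s - 1) − (19/9)| = 8|s − 10| / (9·|s − 1|).
Restrict δ ≤ 9/2. Then |s − 10| < 9/2 gives |s − 1| = |(s − 10) + 9| ≥ 9 − 9/2 = 9/2.
Hence |(3s - 11)/(s - 1) − (19/9)| < 8|s − 10|/(9·(9/2)) = (16/81)|s − 10|, which is < ε once |s − 10| < (81/16)ε.
Take δ = min(9/2, (81/16)ε). Then 0 < |s − 10| < δ forces both bounds, so |(3s - 11)/(s - 1) − (19/9)| < ε.

δ = min(9/2, (81/16)ε)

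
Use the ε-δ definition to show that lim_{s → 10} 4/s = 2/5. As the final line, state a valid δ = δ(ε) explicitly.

Let ε > 0 be given. We seek δ > 0 such that 0 < |s − 10| < δ implies |4/s − (2/5)| < ε.
|4/s − (2/5)| = 4·|10 − s|/(10·|s|) = 4|s − 10|/(10|s|).
Restrict δ ≤ 5. Then |s − 10| < 5 gives |s| > 5, so 10|s| > 50.
Then |4/s − (2/5)| < 4|s − 10|/50, which is < ε when |s − 10| < (25/2)ε.
Take δ = min(5, (25/2)ε). Then 0 < |s − 10| < δ gives both |s − 10| < 5 and |s − 10| < (25/2)ε, so |4/s − (2/5)| < ε.

δ = min(5, (25/2)ε)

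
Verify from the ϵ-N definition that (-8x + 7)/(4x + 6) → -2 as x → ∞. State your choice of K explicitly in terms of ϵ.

K = (19/4)/ϵ

Suppose ϵ > 0. We seek K > 0 such that x > K implies |(-8x + 7)/(4x + 6) + 2| < ϵ.
(-8x + 7)/(4x + 6) + 2 = (4(-8x + 7) − (-8)(4x + 6)) / (4(4x + 6)) = 76/(4(4x + 6)).
For x > 0 we have 4x + 6 > 4x, so |(-8x + 7)/(4x + 6) + 2| = 76/(4(4x + 6)) < 76/(4·4x) = (19/4)/x.
Thus |(-8x + 7)/(4x + 6) + 2| < ϵ whenever x > (19/4)/ϵ.
Take K = (19/4)/ϵ. If x > K then |(-8x + 7)/(4x + 6) + 2| < (19/4)/x < ϵ.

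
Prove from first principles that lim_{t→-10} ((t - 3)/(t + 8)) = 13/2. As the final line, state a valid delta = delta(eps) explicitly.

delta = min(1, (2/11)eps)

Suppose eps > 0. We want delta > 0 with 0 < |t + 10| < delta ⇒ |(t - 3)/(t + 8) − (13/2)| < eps.
Combining over a common denominator, (t - 3)/(t + 8) − (13/2) = [(t - 3)·(-2) − (-13)·(t + 8)] / [(-2)·(t + 8)] = 11(t + 10) / ((-2)(t + 8)).
So |(t - 3)/(t + 8) − (13/2)| = 11|t + 10| / (2·|t + 8|).
Restrict delta ≤ 1. Then |t + 10| < 1 gives |t + 8| = |(t + 10) + (-2)| ≥ 2 − 1 = 1.
Hence |(t - 3)/(t + 8) − (13/2)| < 11|t + 10|/(2·1) = (11/2)|t + 10|, which is < eps once |t + 10| < (2/11)eps.
Take delta = min(1, (2/11)eps). Then 0 < |t + 10| < delta forces both bounds, so |(t - 3)/(t + 8) − (13/2)| < eps.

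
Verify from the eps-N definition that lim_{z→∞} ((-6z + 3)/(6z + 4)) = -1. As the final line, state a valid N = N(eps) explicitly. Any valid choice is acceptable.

Let eps > 0 be given. We seek N > 0 such that z > N implies |(-6z + 3)/(6z + 4) + 1| < eps.
(-6z + 3)/(6z + 4) + 1 = (6(-6z + 3) − (-6)(6z + 4)) / (6(6z + 4)) = 42/(6(6z + 4)).
For z > 0 we have 6z + 4 > 6z, so |(-6z + 3)/(6z + 4) + 1| = 42/(6(6z + 4)) < 42/(6·6z) = (7/6)/z.
Thus |(-6z + 3)/(6z + 4) + 1| < eps whenever z > (7/6)/eps.
Take N = (7/6)/eps. If z > N then |(-6z + 3)/(6z + 4) + 1| < (7/6)/z < eps.

N = (7/6)/eps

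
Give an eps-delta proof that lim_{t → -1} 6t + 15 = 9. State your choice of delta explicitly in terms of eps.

Let eps > 0. We need delta > 0 so that 0 < |t + 1| < delta implies |(6t + 15) − 9| < eps.
|(6t + 15) − 9| = |6t + 6| = 6|t + 1|.
Thus it suffices that |t + 1| < eps/6.
Choosing delta = eps/6 gives |(6t + 15) − 9| = 6|t + 1| < eps whenever |t + 1| < delta.

delta = eps/6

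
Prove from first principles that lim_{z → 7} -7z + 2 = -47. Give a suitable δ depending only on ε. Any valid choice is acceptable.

Fix ε > 0. We need δ > 0 so that 0 < |z − 7| < δ implies |(-7z + 2) + 47| < ε.
Since (-7z + 2) + 47 = -7(z − 7), we have |(-7z + 2) + 47| = 7|z − 7|.
Thus it suffices that |z − 7| < ε/7.
Take δ = ε/7. If 0 < |z − 7| < δ then |(-7z + 2) + 47| = 7|z − 7| < 7·(ε/7) = ε.

δ = ε/7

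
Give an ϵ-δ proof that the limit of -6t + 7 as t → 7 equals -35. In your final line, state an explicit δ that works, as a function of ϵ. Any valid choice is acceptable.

Let ϵ > 0. We need δ > 0 so that 0 < |t − 7| < δ implies |(-6t + 7) + 35| < ϵ.
Since (-6t + 7) + 35 = -6(t − 7), we have |(-6t + 7) + 35| = 6|t − 7|.
Thus it suffices that |t − 7| < ϵ/6.
Take δ = ϵ/6. If 0 < |t − 7| < δ then |(-6t + 7) + 35| = 6|t − 7| < 6·(ϵ/6) = ϵ.

δ = ϵ/6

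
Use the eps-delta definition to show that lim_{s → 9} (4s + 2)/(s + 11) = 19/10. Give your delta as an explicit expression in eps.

Fix eps > 0. We want delta > 0 with 0 < |s − 9| < delta ⇒ |(4s + 2)/(s + 11) − (19/10)| < eps.
Combining over a common denominator, (4s + 2)/(s + 11) − (19/10) = [(4s + 2)·20 − 38·(s + 11)] / [20·(s + 11)] = 42(s − 9) / (20(s + 11)).
So |(4s + 2)/(s + 11) − (19/10)| = 42|s − 9| / (20·|s + 11|).
Restrict delta ≤ 10. Then |s − 9| < 10 gives |s + 11| = |(s − 9) + 20| ≥ 20 − 10 = 10.
Hence |(4s + 2)/(s + 11) − (19/10)| < 42|s − 9|/(20·10) = (21/100)|s − 9|, which is < eps once |s − 9| < (100/21)eps.
Take delta = min(10, (100/21)eps). Then 0 < |s − 9| < delta forces both bounds, so |(4s + 2)/(s + 11) − (19/10)| < eps.

delta = min(10, (100/21)eps)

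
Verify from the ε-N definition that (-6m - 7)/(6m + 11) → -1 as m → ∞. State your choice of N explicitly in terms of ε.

Fix ε > 0. For m ≥ 1, |(-6m - 7)/(6m + 11) + 1| = |24|/(6(6m + 11)) = 24/(6(6m + 11)).
Since 6m + 11 ≥ 6m for m ≥ 1, this is ≤ 24/(6·6m) = (2/3)/m.
So |(-6m - 7)/(6m + 11) + 1| < ε whenever m > (2/3)/ε.
Take N = (2/3)/ε. If m > N then |(-6m - 7)/(6m + 11) + 1| ≤ (2/3)/m < ε.

N = (2/3)/ε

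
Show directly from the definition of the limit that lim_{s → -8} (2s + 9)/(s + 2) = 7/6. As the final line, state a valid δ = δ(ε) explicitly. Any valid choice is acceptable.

Fix ε > 0. We want δ > 0 with 0 < |s + 8| < δ ⇒ |(2s + 9)/(s + 2) − (7/6)| < ε.
Combining over a common denominator, (2s + 9)/(s + 2) − (7/6) = [(2s + 9)·(-6) − (-7)·(s + 2)] / [(-6)·(s + 2)] = -5(s + 8) / ((-6)(s + 2)).
So |(2s + 9)/(s + 2) − (7/6)| = 5|s + 8| / (6·|s + 2|).
Require δ ≤ 3, so |s + 2| ≥ |-6| − |s + 8| > 6 − 3 = 3.
Hence |(2s + 9)/(s + 2) − (7/6)| < 5|s + 8|/(6·3) = (5/18)|s + 8|, which is < ε once |s + 8| < (18/5)ε.
Take δ = min(3, (18/5)ε). Then 0 < |s + 8| < δ forces both bounds, so |(2s + 9)/(s + 2) − (7/6)| < ε.

δ = min(3, (18/5)ε)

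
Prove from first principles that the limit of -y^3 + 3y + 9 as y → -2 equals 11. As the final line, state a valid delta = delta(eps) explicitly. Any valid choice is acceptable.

delta = min(1, eps/16)

Let eps > 0. We want delta > 0 such that 0 < |y + 2| < delta implies |(-y^3 + 3y + 9) − 11| < eps.
(-y^3 + 3y + 9) − 11 = -y^3 + 3y - 2 = (y + 2)(-y^2 + 2y - 1).
So |(-y^3 + 3y + 9) − 11| = |y + 2|·|-y^2 + 2y - 1|.
Require delta ≤ 1. Then |y + 2| < 1 gives |y| < 3, and by the triangle inequality |-y^2 + 2y - 1| ≤ 3^2 + 2·3 + 1 = 16.
Hence |(-y^3 + 3y + 9) − 11| ≤ 16|y + 2| < eps provided |y + 2| < eps/16.
Take delta = min(1, eps/16). Then 0 < |y + 2| < delta gives both |y + 2| < 1 and |y + 2| < eps/16, so |(-y^3 + 3y + 9) − 11| < eps.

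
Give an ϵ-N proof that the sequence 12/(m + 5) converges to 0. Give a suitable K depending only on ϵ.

K = 12/ϵ

Suppose ϵ > 0. For m ≥ 1, |12/(m + 5) − 0| = 12/(m + 5) ≤ 12/m.
We need 12/m < ϵ, i.e. m > 12/ϵ.
Take K = 12/ϵ. If m > K then |12/(m + 5)| ≤ 12/m < ϵ.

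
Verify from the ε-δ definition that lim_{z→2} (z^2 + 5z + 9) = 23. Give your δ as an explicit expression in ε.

Fix ε > 0. We want δ > 0 such that 0 < |z − 2| < δ implies |(z^2 + 5z + 9) − 23| < ε.
(z^2 + 5z + 9) − 23 = z^2 + 5z - 14 = (z − 2)(z + 7).
So |(z^2 + 5z + 9) − 23| = |z − 2|·|z + 7|.
Require δ ≤ 1. Then |z − 2| < 1 gives |z| < 3, and by the triangle inequality |z + 7| ≤ 3 + 7 = 10.
Hence |(z^2 + 5z + 9) − 23| ≤ 10|z − 2| < ε provided |z − 2| < ε/10.
Take δ = min(1, ε/10). Then 0 < |z − 2| < δ gives both |z − 2| < 1 and |z − 2| < ε/10, so |(z^2 + 5z + 9) − 23| < ε.

δ = min(1, ε/10)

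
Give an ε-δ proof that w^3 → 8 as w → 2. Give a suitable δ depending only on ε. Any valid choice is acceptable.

Suppose ε > 0. We seek δ > 0 with 0 < |w − 2| < δ ⇒ |w^3 − 8| < ε.
Factor: w^3 − 8 = (w − 2)(w^2 + 2w + 4), so |w^3 − 8| = |w − 2|·|w^2 + 2w + 4|.
Impose δ ≤ 2 so that |w| < 4; then |w^2 + 2w + 4| ≤ 28.
Hence |w^3 − 8| ≤ 28|w − 2|, which is < ε once |w − 2| < ε/28.
Take δ = min(2, ε/28). If 0 < |w − 2| < δ then both bounds hold and |w^3 − 8| ≤ 28|w − 2| < 28·(ε/28) = ε.

δ = min(2, ε/28)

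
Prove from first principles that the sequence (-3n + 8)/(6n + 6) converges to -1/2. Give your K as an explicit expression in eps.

Let eps > 0. For n ≥ 1, |(-3n + 8)/(6n + 6) + 1/2| = |66|/(6(6n + 6)) = 66/(6(6n + 6)).
Since 6n + 6 ≥ 6n for n ≥ 1, this is ≤ 66/(6·6n) = (11/6)/n.
So |(-3n + 8)/(6n + 6) + 1/2| < eps whenever n > (11/6)/eps.
Take K = (11/6)/eps. If n > K then |(-3n + 8)/(6n + 6) + 1/2| ≤ (11/6)/n < eps.

K = (11/6)/eps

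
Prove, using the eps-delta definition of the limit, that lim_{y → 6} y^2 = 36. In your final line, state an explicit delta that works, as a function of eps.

Let eps > 0. We seek delta > 0 with 0 < |y − 6| < delta ⇒ |y^2 − 36| < eps.
Factor: y^2 − 36 = (y − 6)(y + 6), so |y^2 − 36| = |y − 6|·|y + 6|.
Restrict delta ≤ 2. Then |y − 6| < 2 gives |y| < 8, so by the triangle inequality |y + 6| ≤ 8 + 6 = 14.
Hence |y^2 − 36| ≤ 14|y − 6|, which is < eps once |y − 6| < eps/14.
Take delta = min(2, eps/14). If 0 < |y − 6| < delta then both bounds hold and |y^2 − 36| ≤ 14|y − 6| < 14·(eps/14) = eps.

delta = min(2, eps/14)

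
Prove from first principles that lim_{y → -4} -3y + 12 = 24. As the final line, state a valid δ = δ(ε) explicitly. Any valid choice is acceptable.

Let ε > 0. We need δ > 0 so that 0 < |y + 4| < δ implies |(-3y + 12) − 24| < ε.
|(-3y + 12) − 24| = |-3y - 12| = 3|y + 4|.
So 3|y + 4| < ε exactly when |y + 4| < ε/3.
Take δ = ε/3. If 0 < |y + 4| < δ then |(-3y + 12) − 24| = 3|y + 4| < 3·(ε/3) = ε.

δ = ε/3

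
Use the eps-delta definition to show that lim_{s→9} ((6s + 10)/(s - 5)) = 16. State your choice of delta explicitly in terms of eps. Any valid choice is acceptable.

Suppose eps > 0. We want delta > 0 with 0 < |s − 9| < delta ⇒ |(6s + 10)/(s - 5) − 16| < eps.
Combining over a common denominator, (6s + 10)/(s - 5) − 16 = [(6s + 10)·4 − 64·(s - 5)] / [4·(s - 5)] = -40(s − 9) / (4(s - 5)).
So |(6s + 10)/(s - 5) − 16| = 40|s − 9| / (4·|s − 5|).
Restrict delta ≤ 2. Then |s − 9| < 2 gives |s − 5| = |(s − 9) + 4| ≥ 4 − 2 = 2.
Hence |(6s + 10)/(s - 5) − 16| < 40|s − 9|/(4·2) = 5|s − 9|, which is < eps once |s − 9| < (1/5)eps.
Take delta = min(2, (1/5)eps). Then 0 < |s − 9| < delta forces both bounds, so |(6s + 10)/(s - 5) − 16| < eps.

delta = min(2, (1/5)eps)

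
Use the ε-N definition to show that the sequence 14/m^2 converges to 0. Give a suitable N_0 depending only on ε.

N_0 = (14/ε)^{1/2}

Let ε > 0 be given. For m ≥ 1, |14/m^2 − 0| = 14/m^2.
14/m^2 < ε ⇔ m^2 > 14/ε ⇔ m > (14/ε)^{1/2}.
Take N_0 = (14/ε)^{1/2}. Then m > N_0 implies 14/m^2 < ε.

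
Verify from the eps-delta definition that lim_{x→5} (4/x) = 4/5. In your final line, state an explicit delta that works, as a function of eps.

Fix eps > 0. We seek delta > 0 such that 0 < |x − 5| < delta implies |4/x − (4/5)| < eps.
|4/x − (4/5)| = 4·|5 − x|/(5·|x|) = 4|x − 5|/(5|x|).
Require delta ≤ 5/2 so that |x| > 5 − 5/2 = 5/2, hence 5|x| > 25/2.
Then |4/x − (4/5)| < 4|x − 5|/(25/2), which is < eps when |x − 5| < (25/8)eps.
Take delta = min(5/2, (25/8)eps). Then 0 < |x − 5| < delta gives both |x − 5| < 5/2 and |x − 5| < (25/8)eps, so |4/x − (4/5)| < eps.

delta = min(5/2, (25/8)eps)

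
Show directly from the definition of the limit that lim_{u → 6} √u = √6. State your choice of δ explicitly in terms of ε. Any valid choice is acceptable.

δ = min(6, √6·ε)

Suppose ε > 0. We want δ > 0 such that 0 < |u − 6| < δ implies |√u − √6| < ε.
Multiplying by the conjugate, |√u − √6| = |u − 6|/(√u + √6).
Restrict δ ≤ 6 so that |u − 6| < 6 forces u > 0, and then √u + √6 > √6.
Hence |√u − √6| < |u − 6|/√6, which is < ε once |u − 6| < √6·ε.
Take δ = min(6, √6·ε). If 0 < |u − 6| < δ then u > 0 and |√u − √6| < |u − 6|/√6 < ε.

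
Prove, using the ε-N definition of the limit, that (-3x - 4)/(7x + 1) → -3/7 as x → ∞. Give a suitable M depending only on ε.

M = (25/49)/ε

Fix ε > 0. We seek M > 0 such that x > M implies |(-3x - 4)/(7x + 1) + 3/7| < ε.
(-3x - 4)/(7x + 1) + 3/7 = (7(-3x - 4) − (-3)(7x + 1)) / (7(7x + 1)) = -25/(7(7x + 1)).
For x > 0 we have 7x + 1 > 7x, so |(-3x - 4)/(7x + 1) + 3/7| = 25/(7(7x + 1)) < 25/(7·7x) = (25/49)/x.
Thus |(-3x - 4)/(7x + 1) + 3/7| < ε whenever x > (25/49)/ε.
Take M = (25/49)/ε. If x > M then |(-3x - 4)/(7x + 1) + 3/7| < (25/49)/x < ε.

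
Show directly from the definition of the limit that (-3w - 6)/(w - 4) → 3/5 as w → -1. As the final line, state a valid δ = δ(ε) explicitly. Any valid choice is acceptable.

δ = min(5/2, (25/36)ε)

Suppose ε > 0. We want δ > 0 with 0 < |w + 1| < δ ⇒ |(-3w - 6)/(w - 4) − (3/5)| < ε.
Combining over a common denominator, (-3w - 6)/(w - 4) − (3/5) = [(-3w - 6)·(-5) − (-3)·(w - 4)] / [(-5)·(w - 4)] = 18(w + 1) / ((-5)(w - 4)).
So |(-3w - 6)/(w - 4) − (3/5)| = 18|w + 1| / (5·|w − 4|).
Restrict δ ≤ 5/2. Then |w + 1| < 5/2 gives |w − 4| = |(w + 1) + (-5)| ≥ 5 − 5/2 = 5/2.
Hence |(-3w - 6)/(w - 4) − (3/5)| < 18|w + 1|/(5·(5/2)) = (36/25)|w + 1|, which is < ε once |w + 1| < (25/36)ε.
Take δ = min(5/2, (25/36)ε). Then 0 < |w + 1| < δ forces both bounds, so |(-3w - 6)/(w - 4) − (3/5)| < ε.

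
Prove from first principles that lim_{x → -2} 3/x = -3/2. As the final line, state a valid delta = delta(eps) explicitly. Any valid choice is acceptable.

delta = min(1, (2/3)eps)

Fix eps > 0. We seek delta > 0 such that 0 < |x + 2| < delta implies |3/x + 3/2| < eps.
|3/x + 3/2| = 3·|-2 − x|/(2·|x|) = 3|x + 2|/(2|x|).
Restrict delta ≤ 1. Then |x + 2| < 1 gives |x| > 1, so 2|x| > 2.
Then |3/x + 3/2| < 3|x + 2|/2, which is < eps when |x + 2| < (2/3)eps.
Take delta = min(1, (2/3)eps). Then 0 < |x + 2| < delta gives both |x + 2| < 1 and |x + 2| < (2/3)eps, so |3/x + 3/2| < eps.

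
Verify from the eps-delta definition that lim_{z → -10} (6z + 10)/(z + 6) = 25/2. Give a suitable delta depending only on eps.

delta = min(2, (4/13)eps)

Suppose eps > 0. We want delta > 0 with 0 < |z + 10| < delta ⇒ |(6z + 10)/(z + 6) − (25/2)| < eps.
Combining over a common denominator, (6z + 10)/(z + 6) − (25/2) = [(6z + 10)·(-4) − (-50)·(z + 6)] / [(-4)·(z + 6)] = 26(z + 10) / ((-4)(z + 6)).
So |(6z + 10)/(z + 6) − (25/2)| = 26|z + 10| / (4·|z + 6|).
Restrict delta ≤ 2. Then |z + 10| < 2 gives |z + 6| = |(z + 10) + (-4)| ≥ 4 − 2 = 2.
Hence |(6z + 10)/(z + 6) − (25/2)| < 26|z + 10|/(4·2) = (13/4)|z + 10|, which is < eps once |z + 10| < (4/13)eps.
Take delta = min(2, (4/13)eps). Then 0 < |z + 10| < delta forces both bounds, so |(6z + 10)/(z + 6) − (25/2)| < eps.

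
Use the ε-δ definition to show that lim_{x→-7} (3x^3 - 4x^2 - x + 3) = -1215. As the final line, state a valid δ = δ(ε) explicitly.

Fix ε > 0. We want δ > 0 such that 0 < |x + 7| < δ implies |(3x^3 - 4x^2 - x + 3) + 1215| < ε.
(3x^3 - 4x^2 - x + 3) + 1215 = 3x^3 - 4x^2 - x + 1218 = (x + 7)(3x^2 - 25x + 174).
So |(3x^3 - 4x^2 - x + 3) + 1215| = |x + 7|·|3x^2 - 25x + 174|.
Assume first that |x + 7| < 2, so |x| < 9. Then |3x^2 - 25x + 174| ≤ 3·9^2 + 25·9 + 174 = 642.
Hence |(3x^3 - 4x^2 - x + 3) + 1215| ≤ 642|x + 7| < ε provided |x + 7| < ε/642.
Choosing δ = min(2, ε/642) ensures both conditions, hence |(3x^3 - 4x^2 - x + 3) + 1215| < ε.

δ = min(2, ε/642)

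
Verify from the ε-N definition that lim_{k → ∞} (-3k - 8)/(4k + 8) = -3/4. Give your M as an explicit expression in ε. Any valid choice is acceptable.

M = (1/2)/ε

Let ε > 0. For k ≥ 1, |(-3k - 8)/(4k + 8) + 3/4| = |-8|/(4(4k + 8)) = 8/(4(4k + 8)).
Since 4k + 8 ≥ 4k for k ≥ 1, this is ≤ 8/(4·4k) = (1/2)/k.
So |(-3k - 8)/(4k + 8) + 3/4| < ε whenever k > (1/2)/ε.
Take M = (1/2)/ε. If k > M then |(-3k - 8)/(4k + 8) + 3/4| ≤ (1/2)/k < ε.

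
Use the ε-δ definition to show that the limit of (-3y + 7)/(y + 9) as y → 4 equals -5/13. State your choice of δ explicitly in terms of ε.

Let ε > 0. We want δ > 0 with 0 < |y − 4| < δ ⇒ |(-3y + 7)/(y + 9) + 5/13| < ε.
Combining over a common denominator, (-3y + 7)/(y + 9) + 5/13 = [(-3y + 7)·13 − (-5)·(y + 9)] / [13·(y + 9)] = -34(y − 4) / (13(y + 9)).
So |(-3y + 7)/(y + 9) + 5/13| = 34|y − 4| / (13·|y + 9|).
Restrict δ ≤ 13/2. Then |y − 4| < 13/2 gives |y + 9| = |(y − 4) + 13| ≥ 13 − 13/2 = 13/2.
Hence |(-3y + 7)/(y + 9) + 5/13| < 34|y − 4|/(13·(13/2)) = (68/169)|y − 4|, which is < ε once |y − 4| < (169/68)ε.
Take δ = min(13/2, (169/68)ε). Then 0 < |y − 4| < δ forces both bounds, so |(-3y + 7)/(y + 9) + 5/13| < ε.

δ = min(13/2, (169/68)ε)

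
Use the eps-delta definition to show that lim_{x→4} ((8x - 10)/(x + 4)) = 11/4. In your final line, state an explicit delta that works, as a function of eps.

Suppose eps > 0. We want delta > 0 with 0 < |x − 4| < delta ⇒ |(8x - 10)/(x + 4) − (11/4)| < eps.
Combining over a common denominator, (8x - 10)/(x + 4) − (11/4) = [(8x - 10)·8 − 22·(x + 4)] / [8·(x + 4)] = 42(x − 4) / (8(x + 4)).
So |(8x - 10)/(x + 4) − (11/4)| = 42|x − 4| / (8·|x + 4|).
Restrict delta ≤ 4. Then |x − 4| < 4 gives |x + 4| = |(x − 4) + 8| ≥ 8 − 4 = 4.
Hence |(8x - 10)/(x + 4) − (11/4)| < 42|x − 4|/(8·4) = (21/16)|x − 4|, which is < eps once |x − 4| < (16/21)eps.
Take delta = min(4, (16/21)eps). Then 0 < |x − 4| < delta forces both bounds, so |(8x - 10)/(x + 4) − (11/4)| < eps.

delta = min(4, (16/21)eps)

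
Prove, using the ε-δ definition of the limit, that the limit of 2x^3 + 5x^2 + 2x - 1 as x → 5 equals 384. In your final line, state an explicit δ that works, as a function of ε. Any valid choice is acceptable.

Suppose ε > 0. We want δ > 0 such that 0 < |x − 5| < δ implies |(2x^3 + 5x^2 + 2x - 1) − 384| < ε.
(2x^3 + 5x^2 + 2x - 1) − 384 = 2x^3 + 5x^2 + 2x - 385 = (x − 5)(2x^2 + 15x + 77).
So |(2x^3 + 5x^2 + 2x - 1) − 384| = |x − 5|·|2x^2 + 15x + 77|.
Assume first that |x − 5| < 2, so |x| < 7. Then |2x^2 + 15x + 77| ≤ 2·7^2 + 15·7 + 77 = 280.
Hence |(2x^3 + 5x^2 + 2x - 1) − 384| ≤ 280|x − 5| < ε provided |x − 5| < ε/280.
Choosing δ = min(2, ε/280) ensures both conditions, hence |(2x^3 + 5x^2 + 2x - 1) − 384| < ε.

δ = min(2, ε/280)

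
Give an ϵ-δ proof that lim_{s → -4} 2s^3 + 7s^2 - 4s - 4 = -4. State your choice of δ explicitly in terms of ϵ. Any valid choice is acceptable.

Let ϵ > 0 be given. We want δ > 0 such that 0 < |s + 4| < δ implies |(2s^3 + 7s^2 - 4s - 4) + 4| < ϵ.
(2s^3 + 7s^2 - 4s - 4) + 4 = 2s^3 + 7s^2 - 4s = (s + 4)(2s^2 - s).
So |(2s^3 + 7s^2 - 4s - 4) + 4| = |s + 4|·|2s^2 - s|.
Assume first that |s + 4| < 2, so |s| < 6. Then |2s^2 - s| ≤ 2·6^2 + 6 = 78.
Hence |(2s^3 + 7s^2 - 4s - 4) + 4| ≤ 78|s + 4| < ϵ provided |s + 4| < ϵ/78.
Choosing δ = min(2, ϵ/78) ensures both conditions, hence |(2s^3 + 7s^2 - 4s - 4) + 4| < ϵ.

δ = min(2, ϵ/78)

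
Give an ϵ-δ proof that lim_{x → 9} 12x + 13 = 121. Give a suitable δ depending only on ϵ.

Fix ϵ > 0. We need δ > 0 so that 0 < |x − 9| < δ implies |(12x + 13) − 121| < ϵ.
Since (12x + 13) − 121 = 12(x − 9), we have |(12x + 13) − 121| = 12|x − 9|.
Thus it suffices that |x − 9| < ϵ/12.
Choosing δ = ϵ/12 gives |(12x + 13) − 121| = 12|x − 9| < ϵ whenever |x − 9| < δ.

δ = ϵ/12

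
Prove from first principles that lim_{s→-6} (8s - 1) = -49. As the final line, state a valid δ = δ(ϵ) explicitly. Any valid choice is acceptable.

Fix ϵ > 0. We need δ > 0 so that 0 < |s + 6| < δ implies |(8s - 1) + 49| < ϵ.
|(8s - 1) + 49| = |8s + 48| = 8|s + 6|.
Thus it suffices that |s + 6| < ϵ/8.
Choosing δ = ϵ/8 gives |(8s - 1) + 49| = 8|s + 6| < ϵ whenever |s + 6| < δ.

δ = ϵ/8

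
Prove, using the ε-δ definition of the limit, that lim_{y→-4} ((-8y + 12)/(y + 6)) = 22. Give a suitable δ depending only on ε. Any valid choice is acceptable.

Fix ε > 0. We want δ > 0 with 0 < |y + 4| < δ ⇒ |(-8y + 12)/(y + 6) − 22| < ε.
Combining over a common denominator, (-8y + 12)/(y + 6) − 22 = [(-8y + 12)·2 − 44·(y + 6)] / [2·(y + 6)] = -60(y + 4) / (2(y + 6)).
So |(-8y + 12)/(y + 6) − 22| = 60|y + 4| / (2·|y + 6|).
Require δ ≤ 1, so |y + 6| ≥ |2| − |y + 4| > 2 − 1 = 1.
Hence |(-8y + 12)/(y + 6) − 22| < 60|y + 4|/(2·1) = 30|y + 4|, which is < ε once |y + 4| < (1/30)ε.
Take δ = min(1, (1/30)ε). Then 0 < |y + 4| < δ forces both bounds, so |(-8y + 12)/(y + 6) − 22| < ε.

δ = min(1, (1/30)ε)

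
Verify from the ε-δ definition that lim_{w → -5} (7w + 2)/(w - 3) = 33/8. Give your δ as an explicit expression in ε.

Let ε > 0. We want δ > 0 with 0 < |w + 5| < δ ⇒ |(7w + 2)/(w - 3) − (33/8)| < ε.
Combining over a common denominator, (7w + 2)/(w - 3) − (33/8) = [(7w + 2)·(-8) − (-33)·(w - 3)] / [(-8)·(w - 3)] = -23(w + 5) / ((-8)(w - 3)).
So |(7w + 2)/(w - 3) − (33/8)| = 23|w + 5| / (8·|w − 3|).
Require δ ≤ 4, so |w − 3| ≥ |-8| − |w + 5| > 8 − 4 = 4.
Hence |(7w + 2)/(w - 3) − (33/8)| < 23|w + 5|/(8·4) = (23/32)|w + 5|, which is < ε once |w + 5| < (32/23)ε.
Take δ = min(4, (32/23)ε). Then 0 < |w + 5| < δ forces both bounds, so |(7w + 2)/(w - 3) − (33/8)| < ε.

δ = min(4, (32/23)ε)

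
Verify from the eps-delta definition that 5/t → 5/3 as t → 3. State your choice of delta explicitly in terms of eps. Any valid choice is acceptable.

Let eps > 0. We seek delta > 0 such that 0 < |t − 3| < delta implies |5/t − (5/3)| < eps.
|5/t − (5/3)| = 5·|3 − t|/(3·|t|) = 5|t − 3|/(3|t|).
Restrict delta ≤ 3/2. Then |t − 3| < 3/2 gives |t| > 3/2, so 3|t| > 9/2.
Then |5/t − (5/3)| < 5|t − 3|/(9/2), which is < eps when |t − 3| < (9/10)eps.
Take delta = min(3/2, (9/10)eps). Then 0 < |t − 3| < delta gives both |t − 3| < 3/2 and |t − 3| < (9/10)eps, so |5/t − (5/3)| < eps.

delta = min(3/2, (9/10)eps)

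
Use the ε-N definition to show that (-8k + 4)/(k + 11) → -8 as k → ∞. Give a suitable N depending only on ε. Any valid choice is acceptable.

N = 92/ε

Suppose ε > 0. For k ≥ 1, |(-8k + 4)/(k + 11) + 8| = |92|/((k + 11)) = 92/((k + 11)).
Since k + 11 ≥ k for k ≥ 1, this is ≤ 92/(k) = 92/k.
So |(-8k + 4)/(k + 11) + 8| < ε whenever k > 92/ε.
Take N = 92/ε. If k > N then |(-8k + 4)/(k + 11) + 8| ≤ 92/k < ε.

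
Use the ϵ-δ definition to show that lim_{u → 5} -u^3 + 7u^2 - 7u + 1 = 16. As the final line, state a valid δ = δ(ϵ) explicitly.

δ = min(1, ϵ/51)

Suppose ϵ > 0. We want δ > 0 such that 0 < |u − 5| < δ implies |(-u^3 + 7u^2 - 7u + 1) − 16| < ϵ.
(-u^3 + 7u^2 - 7u + 1) − 16 = -u^3 + 7u^2 - 7u - 15 = (u − 5)(-u^2 + 2u + 3).
So |(-u^3 + 7u^2 - 7u + 1) − 16| = |u − 5|·|-u^2 + 2u + 3|.
Require δ ≤ 1. Then |u − 5| < 1 gives |u| < 6, and by the triangle inequality |-u^2 + 2u + 3| ≤ 6^2 + 2·6 + 3 = 51.
Hence |(-u^3 + 7u^2 - 7u + 1) − 16| ≤ 51|u − 5| < ϵ provided |u − 5| < ϵ/51.
Choosing δ = min(1, ϵ/51) ensures both conditions, hence |(-u^3 + 7u^2 - 7u + 1) − 16| < ϵ.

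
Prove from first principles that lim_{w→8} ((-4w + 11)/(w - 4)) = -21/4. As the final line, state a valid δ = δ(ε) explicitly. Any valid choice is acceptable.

Let ε > 0. We want δ > 0 with 0 < |w − 8| < δ ⇒ |(-4w + 11)/(w - 4) + 21/4| < ε.
Combining over a common denominator, (-4w + 11)/(w - 4) + 21/4 = [(-4w + 11)·4 − (-21)·(w - 4)] / [4·(w - 4)] = 5(w − 8) / (4(w - 4)).
So |(-4w + 11)/(w - 4) + 21/4| = 5|w − 8| / (4·|w − 4|).
Require δ ≤ 2, so |w − 4| ≥ |4| − |w − 8| > 4 − 2 = 2.
Hence |(-4w + 11)/(w - 4) + 21/4| < 5|w − 8|/(4·2) = (5/8)|w − 8|, which is < ε once |w − 8| < (8/5)ε.
Take δ = min(2, (8/5)ε). Then 0 < |w − 8| < δ forces both bounds, so |(-4w + 11)/(w - 4) + 21/4| < ε.

δ = min(2, (8/5)ε)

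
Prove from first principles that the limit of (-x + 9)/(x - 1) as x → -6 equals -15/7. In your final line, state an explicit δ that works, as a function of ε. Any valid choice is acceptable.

δ = min(7/2, (49/16)ε)

Fix ε > 0. We want δ > 0 with 0 < |x + 6| < δ ⇒ |(-x + 9)/(x - 1) + 15/7| < ε.
Combining over a common denominator, (-x + 9)/(x - 1) + 15/7 = [(-x + 9)·(-7) − 15·(x - 1)] / [(-7)·(x - 1)] = -8(x + 6) / ((-7)(x - 1)).
So |(-x + 9)/(x - 1) + 15/7| = 8|x + 6| / (7·|x − 1|).
Require δ ≤ 7/2, so |x − 1| ≥ |-7| − |x + 6| > 7 − 7/2 = 7/2.
Hence |(-x + 9)/(x - 1) + 15/7| < 8|x + 6|/(7·(7/2)) = (16/49)|x + 6|, which is < ε once |x + 6| < (49/16)ε.
Take δ = min(7/2, (49/16)ε). Then 0 < |x + 6| < δ forces both bounds, so |(-x + 9)/(x - 1) + 15/7| < ε.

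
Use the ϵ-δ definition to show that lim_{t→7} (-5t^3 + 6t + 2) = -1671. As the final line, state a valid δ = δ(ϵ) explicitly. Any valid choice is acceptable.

δ = min(1, ϵ/839)

Fix ϵ > 0. We want δ > 0 such that 0 < |t − 7| < δ implies |(-5t^3 + 6t + 2) + 1671| < ϵ.
(-5t^3 + 6t + 2) + 1671 = -5t^3 + 6t + 1673 = (t − 7)(-5t^2 - 35t - 239).
So |(-5t^3 + 6t + 2) + 1671| = |t − 7|·|-5t^2 - 35t - 239|.
Require δ ≤ 1. Then |t − 7| < 1 gives |t| < 8, and by the triangle inequality |-5t^2 - 35t - 239| ≤ 5·8^2 + 35·8 + 239 = 839.
Hence |(-5t^3 + 6t + 2) + 1671| ≤ 839|t − 7| < ϵ provided |t − 7| < ϵ/839.
Take δ = min(1, ϵ/839). Then 0 < |t − 7| < δ gives both |t − 7| < 1 and |t − 7| < ϵ/839, so |(-5t^3 + 6t + 2) + 1671| < ϵ.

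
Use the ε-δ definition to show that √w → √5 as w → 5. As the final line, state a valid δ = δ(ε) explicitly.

Let ε > 0 be given. We want δ > 0 such that 0 < |w − 5| < δ implies |√w − √5| < ε.
Rationalise: √w − √5 = (w − 5)/(√w + √5), so |√w − √5| = |w − 5|/(√w + √5).
Restrict δ ≤ 5 so that |w − 5| < 5 forces w > 0, and then √w + √5 > √5.
Hence |√w − √5| < |w − 5|/√5, which is < ε once |w − 5| < √5·ε.
Take δ = min(5, √5·ε). If 0 < |w − 5| < δ then w > 0 and |√w − √5| < |w − 5|/√5 < ε.

δ = min(5, √5·ε)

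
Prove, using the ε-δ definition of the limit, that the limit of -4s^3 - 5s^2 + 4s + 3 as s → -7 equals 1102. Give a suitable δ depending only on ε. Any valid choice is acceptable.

δ = min(1, ε/597)

Suppose ε > 0. We want δ > 0 such that 0 < |s + 7| < δ implies |(-4s^3 - 5s^2 + 4s + 3) − 1102| < ε.
(-4s^3 - 5s^2 + 4s + 3) − 1102 = -4s^3 - 5s^2 + 4s - 1099 = (s + 7)(-4s^2 + 23s - 157).
So |(-4s^3 - 5s^2 + 4s + 3) − 1102| = |s + 7|·|-4s^2 + 23s - 157|.
Require δ ≤ 1. Then |s + 7| < 1 gives |s| < 8, and by the triangle inequality |-4s^2 + 23s - 157| ≤ 4·8^2 + 23·8 + 157 = 597.
Hence |(-4s^3 - 5s^2 + 4s + 3) − 1102| ≤ 597|s + 7| < ε provided |s + 7| < ε/597.
Take δ = min(1, ε/597). Then 0 < |s + 7| < δ gives both |s + 7| < 1 and |s + 7| < ε/597, so |(-4s^3 - 5s^2 + 4s + 3) − 1102| < ε.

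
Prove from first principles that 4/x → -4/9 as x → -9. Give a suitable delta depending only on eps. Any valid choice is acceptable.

Let eps > 0 be given. We seek delta > 0 such that 0 < |x + 9| < delta implies |4/x + 4/9| < eps.
|4/x + 4/9| = 4·|-9 − x|/(9·|x|) = 4|x + 9|/(9|x|).
Restrict delta ≤ 9/2. Then |x + 9| < 9/2 gives |x| > 9/2, so 9|x| > 81/2.
Then |4/x + 4/9| < 4|x + 9|/(81/2), which is < eps when |x + 9| < (81/8)eps.
Take delta = min(9/2, (81/8)eps). Then 0 < |x + 9| < delta gives both |x + 9| < 9/2 and |x + 9| < (81/8)eps, so |4/x + 4/9| < eps.

delta = min(9/2, (81/8)eps)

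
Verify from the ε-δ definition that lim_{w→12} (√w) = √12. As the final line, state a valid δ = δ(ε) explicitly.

Fix ε > 0. We want δ > 0 such that 0 < |w − 12| < δ implies |√w − √12| < ε.
Rationalise: √w − √12 = (w − 12)/(√w + √12), so |√w − √12| = |w − 12|/(√w + √12).
Restrict δ ≤ 12 so that |w − 12| < 12 forces w > 0, and then √w + √12 > √12.
Hence |√w − √12| < |w − 12|/√12, which is < ε once |w − 12| < √12·ε.
Take δ = min(12, √12·ε). If 0 < |w − 12| < δ then w > 0 and |√w − √12| < |w − 12|/√12 < ε.

δ = min(12, √12·ε)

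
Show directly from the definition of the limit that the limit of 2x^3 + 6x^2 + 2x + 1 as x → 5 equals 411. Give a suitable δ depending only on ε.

Suppose ε > 0. We want δ > 0 such that 0 < |x − 5| < δ implies |(2x^3 + 6x^2 + 2x + 1) − 411| < ε.
(2x^3 + 6x^2 + 2x + 1) − 411 = 2x^3 + 6x^2 + 2x - 410 = (x − 5)(2x^2 + 16x + 82).
So |(2x^3 + 6x^2 + 2x + 1) − 411| = |x − 5|·|2x^2 + 16x + 82|.
Require δ ≤ 1. Then |x − 5| < 1 gives |x| < 6, and by the triangle inequality |2x^2 + 16x + 82| ≤ 2·6^2 + 16·6 + 82 = 250.
Hence |(2x^3 + 6x^2 + 2x + 1) − 411| ≤ 250|x − 5| < ε provided |x − 5| < ε/250.
Take δ = min(1, ε/250). Then 0 < |x − 5| < δ gives both |x − 5| < 1 and |x − 5| < ε/250, so |(2x^3 + 6x^2 + 2x + 1) − 411| < ε.

δ = min(1, ε/250)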